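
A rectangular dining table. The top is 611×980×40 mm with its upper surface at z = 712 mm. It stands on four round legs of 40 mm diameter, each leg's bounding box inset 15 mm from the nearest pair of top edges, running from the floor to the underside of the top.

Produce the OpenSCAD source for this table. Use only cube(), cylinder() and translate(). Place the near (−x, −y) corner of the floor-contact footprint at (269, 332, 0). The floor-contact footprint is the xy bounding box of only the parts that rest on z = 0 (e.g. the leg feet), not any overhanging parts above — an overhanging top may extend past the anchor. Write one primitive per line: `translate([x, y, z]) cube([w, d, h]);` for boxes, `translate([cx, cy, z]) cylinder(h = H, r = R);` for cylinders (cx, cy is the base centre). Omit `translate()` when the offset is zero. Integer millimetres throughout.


// leg_h = 712 - 40 = 672
translate([254, 317, 672]) cube([611, 980, 40]);
translate([289, 352, 0]) cylinder(h = 672, r = 20);
translate([830, 352, 0]) cylinder(h = 672, r = 20);
translate([289, 1262, 0]) cylinder(h = 672, r = 20);
translate([830, 1262, 0]) cylinder(h = 672, r = 20);


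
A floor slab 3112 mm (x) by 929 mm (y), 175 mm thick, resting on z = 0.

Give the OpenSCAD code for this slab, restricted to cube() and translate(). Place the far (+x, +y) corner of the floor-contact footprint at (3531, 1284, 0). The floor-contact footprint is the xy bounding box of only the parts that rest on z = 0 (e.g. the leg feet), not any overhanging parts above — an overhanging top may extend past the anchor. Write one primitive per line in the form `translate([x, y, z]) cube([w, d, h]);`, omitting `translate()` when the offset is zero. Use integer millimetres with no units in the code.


translate([419, 355, 0]) cube([3112, 929, 175]);


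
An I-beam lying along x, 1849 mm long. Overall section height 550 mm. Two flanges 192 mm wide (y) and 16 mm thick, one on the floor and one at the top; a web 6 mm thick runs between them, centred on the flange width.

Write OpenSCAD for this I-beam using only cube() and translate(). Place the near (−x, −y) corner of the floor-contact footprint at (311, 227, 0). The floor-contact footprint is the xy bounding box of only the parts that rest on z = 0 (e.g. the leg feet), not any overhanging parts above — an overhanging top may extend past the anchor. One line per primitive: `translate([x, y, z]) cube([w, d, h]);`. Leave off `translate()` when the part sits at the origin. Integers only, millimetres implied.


translate([311, 227, 0]) cube([1849, 192, 16]);
translate([311, 320, 16]) cube([1849, 6, 518]);
translate([311, 227, 534]) cube([1849, 192, 16]);


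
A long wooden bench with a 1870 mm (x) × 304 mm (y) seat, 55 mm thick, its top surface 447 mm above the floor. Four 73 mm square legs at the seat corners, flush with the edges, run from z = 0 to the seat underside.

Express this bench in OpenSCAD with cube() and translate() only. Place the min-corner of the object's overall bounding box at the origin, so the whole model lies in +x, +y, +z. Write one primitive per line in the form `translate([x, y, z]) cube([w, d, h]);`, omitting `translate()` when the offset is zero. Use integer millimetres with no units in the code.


translate([0, 0, 392]) cube([1870, 304, 55]);
cube([73, 73, 392]);
translate([0, 231, 0]) cube([73, 73, 392]);
translate([1797, 0, 0]) cube([73, 73, 392]);
translate([1797, 231, 0]) cube([73, 73, 392]);


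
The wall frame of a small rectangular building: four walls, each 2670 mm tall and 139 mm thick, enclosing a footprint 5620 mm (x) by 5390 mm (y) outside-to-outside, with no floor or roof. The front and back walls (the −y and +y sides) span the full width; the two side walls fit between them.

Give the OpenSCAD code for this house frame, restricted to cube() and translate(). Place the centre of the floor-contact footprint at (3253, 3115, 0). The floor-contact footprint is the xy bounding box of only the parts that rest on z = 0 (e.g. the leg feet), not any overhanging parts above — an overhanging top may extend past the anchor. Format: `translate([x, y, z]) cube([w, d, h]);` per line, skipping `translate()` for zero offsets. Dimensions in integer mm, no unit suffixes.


translate([443, 420, 0]) cube([5620, 139, 2670]);
translate([443, 5671, 0]) cube([5620, 139, 2670]);
translate([443, 559, 0]) cube([139, 5112, 2670]);
translate([5924, 559, 0]) cube([139, 5112, 2670]);


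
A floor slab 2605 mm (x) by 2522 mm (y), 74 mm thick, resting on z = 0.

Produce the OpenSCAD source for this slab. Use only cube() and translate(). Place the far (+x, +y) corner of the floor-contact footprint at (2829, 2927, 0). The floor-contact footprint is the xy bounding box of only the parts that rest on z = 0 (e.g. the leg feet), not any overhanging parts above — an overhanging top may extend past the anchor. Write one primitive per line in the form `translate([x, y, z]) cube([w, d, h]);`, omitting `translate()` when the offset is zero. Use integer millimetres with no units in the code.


translate([224, 405, 0]) cube([2605, 2522, 74]);


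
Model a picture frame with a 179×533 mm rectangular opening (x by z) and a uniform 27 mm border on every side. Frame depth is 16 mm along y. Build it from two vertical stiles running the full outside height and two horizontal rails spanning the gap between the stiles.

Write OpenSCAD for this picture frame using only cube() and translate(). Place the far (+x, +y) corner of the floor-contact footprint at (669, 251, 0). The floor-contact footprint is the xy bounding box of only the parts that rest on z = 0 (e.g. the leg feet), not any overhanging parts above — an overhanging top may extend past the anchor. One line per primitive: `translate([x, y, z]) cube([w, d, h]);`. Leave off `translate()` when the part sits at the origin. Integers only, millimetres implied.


translate([436, 235, 0]) cube([27, 16, 587]);
translate([642, 235, 0]) cube([27, 16, 587]);
translate([463, 235, 0]) cube([179, 16, 27]);
translate([463, 235, 560]) cube([179, 16, 27]);


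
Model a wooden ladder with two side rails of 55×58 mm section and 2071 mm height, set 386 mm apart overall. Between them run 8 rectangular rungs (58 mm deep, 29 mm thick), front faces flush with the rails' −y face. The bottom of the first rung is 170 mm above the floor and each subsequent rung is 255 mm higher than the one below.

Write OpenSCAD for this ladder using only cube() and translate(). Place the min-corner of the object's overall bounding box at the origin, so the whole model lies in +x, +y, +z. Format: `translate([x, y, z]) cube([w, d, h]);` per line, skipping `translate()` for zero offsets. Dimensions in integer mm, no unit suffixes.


cube([55, 58, 2071]);
translate([331, 0, 0]) cube([55, 58, 2071]);
translate([55, 0, 170]) cube([276, 58, 29]);
translate([55, 0, 425]) cube([276, 58, 29]);
translate([55, 0, 680]) cube([276, 58, 29]);
translate([55, 0, 935]) cube([276, 58, 29]);
translate([55, 0, 1190]) cube([276, 58, 29]);
translate([55, 0, 1445]) cube([276, 58, 29]);
translate([55, 0, 1700]) cube([276, 58, 29]);
translate([55, 0, 1955]) cube([276, 58, 29]);


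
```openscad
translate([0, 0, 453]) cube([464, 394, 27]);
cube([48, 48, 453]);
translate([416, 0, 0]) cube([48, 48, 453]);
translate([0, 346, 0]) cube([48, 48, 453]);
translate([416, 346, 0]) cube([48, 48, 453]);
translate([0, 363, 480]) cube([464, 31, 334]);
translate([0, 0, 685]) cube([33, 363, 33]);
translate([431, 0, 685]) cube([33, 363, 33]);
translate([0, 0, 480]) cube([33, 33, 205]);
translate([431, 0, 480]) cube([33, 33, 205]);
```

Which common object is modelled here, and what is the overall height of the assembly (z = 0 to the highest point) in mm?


A chair. The overall height is 814 mm.

A slab on four corner posts with a tall panel at the back — a chair. The seat slab sits at z = 453 with thickness 27, and the 334 mm backrest starts at the seat top, so the overall height is 453 + 27 + 334 = 814 mm.


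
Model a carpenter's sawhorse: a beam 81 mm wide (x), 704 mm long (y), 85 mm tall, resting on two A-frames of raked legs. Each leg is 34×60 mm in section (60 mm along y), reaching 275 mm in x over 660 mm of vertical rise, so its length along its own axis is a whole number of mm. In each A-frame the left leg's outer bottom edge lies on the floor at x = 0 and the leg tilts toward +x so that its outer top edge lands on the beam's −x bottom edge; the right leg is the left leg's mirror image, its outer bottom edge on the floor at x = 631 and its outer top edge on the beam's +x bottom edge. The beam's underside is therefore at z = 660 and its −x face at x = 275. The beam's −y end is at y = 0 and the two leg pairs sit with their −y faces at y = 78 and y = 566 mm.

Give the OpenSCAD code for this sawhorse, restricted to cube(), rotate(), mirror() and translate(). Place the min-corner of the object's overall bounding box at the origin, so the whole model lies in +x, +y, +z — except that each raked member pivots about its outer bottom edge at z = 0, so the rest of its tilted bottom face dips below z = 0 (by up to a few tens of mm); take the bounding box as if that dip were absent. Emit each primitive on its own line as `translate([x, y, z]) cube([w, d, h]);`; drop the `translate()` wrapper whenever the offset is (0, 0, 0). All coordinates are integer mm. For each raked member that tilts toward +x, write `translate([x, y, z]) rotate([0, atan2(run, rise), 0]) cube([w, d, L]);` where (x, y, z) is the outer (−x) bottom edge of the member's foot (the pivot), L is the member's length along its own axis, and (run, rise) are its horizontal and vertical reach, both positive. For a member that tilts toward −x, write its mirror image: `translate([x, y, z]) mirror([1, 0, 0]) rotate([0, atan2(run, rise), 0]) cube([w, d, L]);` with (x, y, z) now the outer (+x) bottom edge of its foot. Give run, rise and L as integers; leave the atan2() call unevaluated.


translate([275, 0, 660]) cube([81, 704, 85]);
translate([0, 78, 0]) rotate([0, atan2(275, 660), 0]) cube([34, 60, 715]);
translate([631, 78, 0]) mirror([1, 0, 0]) rotate([0, atan2(275, 660), 0]) cube([34, 60, 715]);
translate([0, 566, 0]) rotate([0, atan2(275, 660), 0]) cube([34, 60, 715]);
translate([631, 566, 0]) mirror([1, 0, 0]) rotate([0, atan2(275, 660), 0]) cube([34, 60, 715]);


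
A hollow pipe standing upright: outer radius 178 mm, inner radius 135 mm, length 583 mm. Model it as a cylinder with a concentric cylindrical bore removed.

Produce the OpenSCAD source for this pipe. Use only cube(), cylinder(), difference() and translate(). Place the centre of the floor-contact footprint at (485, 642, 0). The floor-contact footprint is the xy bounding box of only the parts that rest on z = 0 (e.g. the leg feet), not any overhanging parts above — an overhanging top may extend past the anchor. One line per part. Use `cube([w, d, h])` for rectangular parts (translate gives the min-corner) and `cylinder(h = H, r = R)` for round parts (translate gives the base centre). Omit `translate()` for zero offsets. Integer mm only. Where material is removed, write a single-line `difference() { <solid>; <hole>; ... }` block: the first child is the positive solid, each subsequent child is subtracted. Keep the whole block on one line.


difference() { translate([485, 642, 0]) cylinder(h = 583, r = 178); translate([485, 642, 0]) cylinder(h = 583, r = 135); }


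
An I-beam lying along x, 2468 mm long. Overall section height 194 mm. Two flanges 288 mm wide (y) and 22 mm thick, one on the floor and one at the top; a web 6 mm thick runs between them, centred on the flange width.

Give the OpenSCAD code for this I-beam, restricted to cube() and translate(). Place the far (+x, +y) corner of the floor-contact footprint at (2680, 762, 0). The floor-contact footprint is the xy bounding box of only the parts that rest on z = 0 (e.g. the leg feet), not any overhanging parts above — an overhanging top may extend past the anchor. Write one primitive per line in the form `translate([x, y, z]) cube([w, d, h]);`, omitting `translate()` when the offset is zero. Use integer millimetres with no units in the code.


translate([212, 474, 0]) cube([2468, 288, 22]);
translate([212, 615, 22]) cube([2468, 6, 150]);
translate([212, 474, 172]) cube([2468, 288, 22]);


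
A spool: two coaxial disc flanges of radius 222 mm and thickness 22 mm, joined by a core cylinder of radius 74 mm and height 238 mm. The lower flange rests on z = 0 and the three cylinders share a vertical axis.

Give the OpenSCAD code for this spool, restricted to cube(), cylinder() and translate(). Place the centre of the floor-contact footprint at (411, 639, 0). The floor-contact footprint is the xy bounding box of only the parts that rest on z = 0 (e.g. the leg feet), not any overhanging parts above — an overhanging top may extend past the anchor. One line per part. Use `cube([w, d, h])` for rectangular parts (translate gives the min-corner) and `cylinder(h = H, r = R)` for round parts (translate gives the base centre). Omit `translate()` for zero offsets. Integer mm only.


translate([411, 639, 0]) cylinder(h = 22, r = 222);
translate([411, 639, 22]) cylinder(h = 238, r = 74);
translate([411, 639, 260]) cylinder(h = 22, r = 222);


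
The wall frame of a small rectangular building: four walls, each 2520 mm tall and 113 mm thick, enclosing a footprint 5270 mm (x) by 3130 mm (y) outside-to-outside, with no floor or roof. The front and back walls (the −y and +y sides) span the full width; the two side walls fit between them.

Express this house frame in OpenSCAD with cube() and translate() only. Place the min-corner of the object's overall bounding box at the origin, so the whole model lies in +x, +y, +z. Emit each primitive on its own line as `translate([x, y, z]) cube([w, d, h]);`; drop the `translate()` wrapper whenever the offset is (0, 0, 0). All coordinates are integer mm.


cube([5270, 113, 2520]);
translate([0, 3017, 0]) cube([5270, 113, 2520]);
translate([0, 113, 0]) cube([113, 2904, 2520]);
translate([5157, 113, 0]) cube([113, 2904, 2520]);


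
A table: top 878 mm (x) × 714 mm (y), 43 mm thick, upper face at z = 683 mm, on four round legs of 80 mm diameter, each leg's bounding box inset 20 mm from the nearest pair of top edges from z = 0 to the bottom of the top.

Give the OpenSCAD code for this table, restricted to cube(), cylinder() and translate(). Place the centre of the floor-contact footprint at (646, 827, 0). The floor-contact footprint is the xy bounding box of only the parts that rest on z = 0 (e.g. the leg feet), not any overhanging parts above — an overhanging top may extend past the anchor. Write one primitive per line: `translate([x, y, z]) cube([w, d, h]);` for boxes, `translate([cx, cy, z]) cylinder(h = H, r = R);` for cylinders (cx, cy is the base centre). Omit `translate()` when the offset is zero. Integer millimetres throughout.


translate([207, 470, 640]) cube([878, 714, 43]);
translate([267, 530, 0]) cylinder(h = 640, r = 40);
translate([1025, 530, 0]) cylinder(h = 640, r = 40);
translate([267, 1124, 0]) cylinder(h = 640, r = 40);
translate([1025, 1124, 0]) cylinder(h = 640, r = 40);


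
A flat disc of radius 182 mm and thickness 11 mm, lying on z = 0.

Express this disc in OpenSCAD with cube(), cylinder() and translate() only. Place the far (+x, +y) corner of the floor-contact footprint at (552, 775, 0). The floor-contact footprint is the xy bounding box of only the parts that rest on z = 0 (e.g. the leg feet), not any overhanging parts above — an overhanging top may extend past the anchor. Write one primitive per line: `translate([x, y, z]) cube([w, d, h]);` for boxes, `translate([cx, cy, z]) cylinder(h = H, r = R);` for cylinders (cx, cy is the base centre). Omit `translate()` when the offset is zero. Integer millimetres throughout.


translate([370, 593, 0]) cylinder(h = 11, r = 182);


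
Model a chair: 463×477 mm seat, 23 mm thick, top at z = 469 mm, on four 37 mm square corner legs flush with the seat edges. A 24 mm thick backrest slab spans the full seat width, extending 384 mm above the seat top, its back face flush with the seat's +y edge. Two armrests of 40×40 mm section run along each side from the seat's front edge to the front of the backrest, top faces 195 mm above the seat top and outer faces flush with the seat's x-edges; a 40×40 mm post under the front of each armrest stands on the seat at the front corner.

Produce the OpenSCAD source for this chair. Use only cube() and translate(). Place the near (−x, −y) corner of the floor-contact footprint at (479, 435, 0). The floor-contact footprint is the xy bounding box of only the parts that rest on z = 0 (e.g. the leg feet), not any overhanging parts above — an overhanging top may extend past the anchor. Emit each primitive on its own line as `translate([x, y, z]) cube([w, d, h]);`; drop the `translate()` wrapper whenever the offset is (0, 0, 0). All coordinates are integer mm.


translate([479, 435, 446]) cube([463, 477, 23]);
translate([479, 435, 0]) cube([37, 37, 446]);
translate([905, 435, 0]) cube([37, 37, 446]);
translate([479, 875, 0]) cube([37, 37, 446]);
translate([905, 875, 0]) cube([37, 37, 446]);
translate([479, 888, 469]) cube([463, 24, 384]);
translate([479, 435, 624]) cube([40, 453, 40]);
translate([902, 435, 624]) cube([40, 453, 40]);
translate([479, 435, 469]) cube([40, 40, 155]);
translate([902, 435, 469]) cube([40, 40, 155]);


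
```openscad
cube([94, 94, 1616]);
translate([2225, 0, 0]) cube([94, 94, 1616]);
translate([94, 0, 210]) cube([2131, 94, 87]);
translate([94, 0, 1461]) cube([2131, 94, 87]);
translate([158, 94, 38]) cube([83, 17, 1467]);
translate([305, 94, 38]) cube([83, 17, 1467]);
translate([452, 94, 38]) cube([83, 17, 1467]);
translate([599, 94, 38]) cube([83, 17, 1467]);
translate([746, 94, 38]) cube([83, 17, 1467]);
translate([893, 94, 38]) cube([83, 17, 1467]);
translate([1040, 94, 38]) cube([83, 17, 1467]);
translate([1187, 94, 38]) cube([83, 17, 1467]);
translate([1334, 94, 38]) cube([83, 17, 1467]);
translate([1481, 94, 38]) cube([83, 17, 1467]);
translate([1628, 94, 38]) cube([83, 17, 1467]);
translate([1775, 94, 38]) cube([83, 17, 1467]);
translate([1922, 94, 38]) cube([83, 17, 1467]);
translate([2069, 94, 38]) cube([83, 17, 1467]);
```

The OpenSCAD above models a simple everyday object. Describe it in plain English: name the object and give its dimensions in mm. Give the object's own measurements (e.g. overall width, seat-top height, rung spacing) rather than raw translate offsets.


A fence section. Two 94×94 mm posts, 1616 mm tall, stand on the floor with a clear span of 2131 mm between their inner faces. Two horizontal rails of 94×87 mm section span the gap between the posts with their undersides at z = 210 mm and z = 1461 mm, flush with the posts' −y face. 14 pickets, each 83 mm wide, 17 mm thick and 1467 mm tall, are fixed to the +y face of the rails with their bottoms at z = 38 mm, spaced across the span with a 64 mm gap after the −x post and between neighbouring pickets, with 73 mm left before the +x post.


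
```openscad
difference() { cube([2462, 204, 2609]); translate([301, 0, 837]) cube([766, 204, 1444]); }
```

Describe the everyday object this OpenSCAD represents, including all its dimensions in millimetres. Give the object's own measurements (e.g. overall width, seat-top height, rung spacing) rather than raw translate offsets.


A wall 2462 mm long (x), 204 mm thick (y), 2609 mm tall, with a rectangular window opening cut through it. The opening is 766 mm wide and 1444 mm tall; its sill is at z = 837 mm and its near (−x) edge is 301 mm from the wall's −x end. The opening passes through the full wall thickness.


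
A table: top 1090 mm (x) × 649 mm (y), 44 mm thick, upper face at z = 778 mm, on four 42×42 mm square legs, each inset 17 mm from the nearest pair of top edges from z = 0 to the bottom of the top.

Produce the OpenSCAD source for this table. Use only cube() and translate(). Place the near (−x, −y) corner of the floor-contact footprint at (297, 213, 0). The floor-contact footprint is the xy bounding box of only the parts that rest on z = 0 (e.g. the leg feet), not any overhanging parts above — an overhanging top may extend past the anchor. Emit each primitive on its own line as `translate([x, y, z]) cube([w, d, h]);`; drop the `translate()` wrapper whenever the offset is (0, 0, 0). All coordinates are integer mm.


translate([280, 196, 734]) cube([1090, 649, 44]);
translate([297, 213, 0]) cube([42, 42, 734]);
translate([1311, 213, 0]) cube([42, 42, 734]);
translate([297, 786, 0]) cube([42, 42, 734]);
translate([1311, 786, 0]) cube([42, 42, 734]);


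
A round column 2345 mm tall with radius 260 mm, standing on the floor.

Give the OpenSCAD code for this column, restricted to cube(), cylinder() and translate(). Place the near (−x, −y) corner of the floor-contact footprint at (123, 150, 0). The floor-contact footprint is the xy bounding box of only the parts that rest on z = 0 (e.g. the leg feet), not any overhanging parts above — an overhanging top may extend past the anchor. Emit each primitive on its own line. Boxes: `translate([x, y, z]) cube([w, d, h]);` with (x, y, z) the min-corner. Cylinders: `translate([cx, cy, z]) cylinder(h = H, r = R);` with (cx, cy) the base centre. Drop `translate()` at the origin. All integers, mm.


translate([383, 410, 0]) cylinder(h = 2345, r = 260);


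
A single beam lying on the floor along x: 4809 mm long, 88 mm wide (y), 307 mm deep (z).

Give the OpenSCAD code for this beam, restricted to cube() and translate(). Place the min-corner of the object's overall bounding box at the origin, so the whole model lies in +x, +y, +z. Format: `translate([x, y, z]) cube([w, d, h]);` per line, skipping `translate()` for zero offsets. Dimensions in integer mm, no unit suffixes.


cube([4809, 88, 307]);


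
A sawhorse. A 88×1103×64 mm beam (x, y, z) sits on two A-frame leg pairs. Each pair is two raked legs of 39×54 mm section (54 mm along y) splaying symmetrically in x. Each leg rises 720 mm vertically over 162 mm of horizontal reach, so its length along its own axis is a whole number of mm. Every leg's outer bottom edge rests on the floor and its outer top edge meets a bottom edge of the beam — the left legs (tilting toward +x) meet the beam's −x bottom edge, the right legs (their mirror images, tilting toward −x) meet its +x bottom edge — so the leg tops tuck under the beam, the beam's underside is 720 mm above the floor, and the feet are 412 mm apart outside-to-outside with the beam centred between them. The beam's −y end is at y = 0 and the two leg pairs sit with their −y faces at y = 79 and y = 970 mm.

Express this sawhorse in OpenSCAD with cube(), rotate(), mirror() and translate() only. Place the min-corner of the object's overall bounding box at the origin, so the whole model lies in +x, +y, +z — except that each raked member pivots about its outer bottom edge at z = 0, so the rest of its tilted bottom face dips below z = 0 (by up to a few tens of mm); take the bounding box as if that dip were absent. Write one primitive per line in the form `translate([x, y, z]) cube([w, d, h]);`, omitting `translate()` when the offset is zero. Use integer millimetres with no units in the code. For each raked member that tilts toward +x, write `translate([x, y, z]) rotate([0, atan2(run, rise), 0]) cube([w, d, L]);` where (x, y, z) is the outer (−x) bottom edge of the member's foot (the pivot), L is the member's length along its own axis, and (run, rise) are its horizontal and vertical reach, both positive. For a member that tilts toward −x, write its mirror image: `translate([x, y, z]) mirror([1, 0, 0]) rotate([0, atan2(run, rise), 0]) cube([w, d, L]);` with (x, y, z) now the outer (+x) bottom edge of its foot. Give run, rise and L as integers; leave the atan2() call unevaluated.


translate([162, 0, 720]) cube([88, 1103, 64]);
translate([0, 79, 0]) rotate([0, atan2(162, 720), 0]) cube([39, 54, 738]);
translate([412, 79, 0]) mirror([1, 0, 0]) rotate([0, atan2(162, 720), 0]) cube([39, 54, 738]);
translate([0, 970, 0]) rotate([0, atan2(162, 720), 0]) cube([39, 54, 738]);
translate([412, 970, 0]) mirror([1, 0, 0]) rotate([0, atan2(162, 720), 0]) cube([39, 54, 738]);


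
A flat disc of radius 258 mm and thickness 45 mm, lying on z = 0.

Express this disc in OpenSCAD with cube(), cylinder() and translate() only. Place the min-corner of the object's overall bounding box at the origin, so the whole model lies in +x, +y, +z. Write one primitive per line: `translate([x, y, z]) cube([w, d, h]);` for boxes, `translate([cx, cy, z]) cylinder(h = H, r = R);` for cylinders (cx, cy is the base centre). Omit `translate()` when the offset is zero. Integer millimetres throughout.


translate([258, 258, 0]) cylinder(h = 45, r = 258);


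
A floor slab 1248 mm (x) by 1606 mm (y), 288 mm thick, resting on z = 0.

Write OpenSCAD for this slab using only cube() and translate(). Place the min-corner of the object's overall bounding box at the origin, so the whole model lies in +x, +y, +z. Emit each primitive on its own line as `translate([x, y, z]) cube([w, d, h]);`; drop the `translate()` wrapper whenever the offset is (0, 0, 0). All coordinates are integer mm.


cube([1248, 1606, 288]);


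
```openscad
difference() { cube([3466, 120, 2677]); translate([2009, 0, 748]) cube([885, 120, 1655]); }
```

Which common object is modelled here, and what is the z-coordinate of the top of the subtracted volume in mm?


A wall with a window opening. The window head height is 2403 mm.

A wall with a rectangular opening subtracted — a window. Sill at z = 748, opening 1655 mm tall, so the head is at 748 + 1655 = 2403 mm.


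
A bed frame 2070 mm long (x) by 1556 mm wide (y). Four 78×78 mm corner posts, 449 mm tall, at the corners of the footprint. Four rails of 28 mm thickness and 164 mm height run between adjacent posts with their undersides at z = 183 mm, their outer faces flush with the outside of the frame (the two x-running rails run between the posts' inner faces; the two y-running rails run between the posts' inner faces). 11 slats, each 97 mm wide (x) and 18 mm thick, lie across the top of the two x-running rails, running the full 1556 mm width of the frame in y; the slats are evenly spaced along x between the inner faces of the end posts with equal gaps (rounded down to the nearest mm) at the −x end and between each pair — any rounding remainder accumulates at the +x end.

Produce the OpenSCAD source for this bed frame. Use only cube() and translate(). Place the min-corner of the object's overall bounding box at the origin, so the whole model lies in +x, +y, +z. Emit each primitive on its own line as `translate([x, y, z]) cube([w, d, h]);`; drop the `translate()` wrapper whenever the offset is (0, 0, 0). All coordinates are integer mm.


// slat z = rail_z + rail_h = 183 + 164 = 347
// slat gap = ⌊(1914 − 11·97) / 12⌋ = 70
cube([78, 78, 449]);
translate([0, 1478, 0]) cube([78, 78, 449]);
translate([1992, 0, 0]) cube([78, 78, 449]);
translate([1992, 1478, 0]) cube([78, 78, 449]);
translate([78, 0, 183]) cube([1914, 28, 164]);
translate([78, 1528, 183]) cube([1914, 28, 164]);
translate([0, 78, 183]) cube([28, 1400, 164]);
translate([2042, 78, 183]) cube([28, 1400, 164]);
translate([148, 0, 347]) cube([97, 1556, 18]);
translate([315, 0, 347]) cube([97, 1556, 18]);
translate([482, 0, 347]) cube([97, 1556, 18]);
translate([649, 0, 347]) cube([97, 1556, 18]);
translate([816, 0, 347]) cube([97, 1556, 18]);
translate([983, 0, 347]) cube([97, 1556, 18]);
translate([1150, 0, 347]) cube([97, 1556, 18]);
translate([1317, 0, 347]) cube([97, 1556, 18]);
translate([1484, 0, 347]) cube([97, 1556, 18]);
translate([1651, 0, 347]) cube([97, 1556, 18]);
translate([1818, 0, 347]) cube([97, 1556, 18]);


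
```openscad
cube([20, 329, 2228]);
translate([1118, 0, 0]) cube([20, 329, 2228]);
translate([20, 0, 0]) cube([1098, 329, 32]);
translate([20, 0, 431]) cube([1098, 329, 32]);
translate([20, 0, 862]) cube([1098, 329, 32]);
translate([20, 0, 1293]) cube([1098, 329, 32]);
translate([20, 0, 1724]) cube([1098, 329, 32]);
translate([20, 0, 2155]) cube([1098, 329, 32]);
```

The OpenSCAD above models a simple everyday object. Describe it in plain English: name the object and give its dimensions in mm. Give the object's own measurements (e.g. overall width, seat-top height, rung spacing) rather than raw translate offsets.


An open bookshelf. Two side panels, each 20 mm thick, 329 mm deep and 2228 mm tall, stand 1138 mm apart (outside-to-outside). Between them sit 6 shelves, each 32 mm thick and 329 mm deep, spanning the full gap between the sides. The bottom shelf rests on the floor (its underside at z = 0) and the clear gap between one shelf's top and the next shelf's underside is 399 mm.


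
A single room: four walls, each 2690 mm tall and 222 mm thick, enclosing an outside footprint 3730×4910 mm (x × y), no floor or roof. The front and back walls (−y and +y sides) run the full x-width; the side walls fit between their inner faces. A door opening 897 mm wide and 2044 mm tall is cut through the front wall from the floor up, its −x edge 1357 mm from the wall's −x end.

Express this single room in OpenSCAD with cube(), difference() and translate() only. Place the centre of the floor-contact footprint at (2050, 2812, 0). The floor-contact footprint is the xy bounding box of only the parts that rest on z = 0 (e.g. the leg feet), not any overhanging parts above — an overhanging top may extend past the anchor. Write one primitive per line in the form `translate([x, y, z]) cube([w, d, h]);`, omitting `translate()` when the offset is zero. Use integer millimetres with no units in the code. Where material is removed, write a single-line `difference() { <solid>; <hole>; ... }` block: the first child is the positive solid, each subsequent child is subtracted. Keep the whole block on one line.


difference() { translate([185, 357, 0]) cube([3730, 222, 2690]); translate([1542, 357, 0]) cube([897, 222, 2044]); }
translate([185, 5045, 0]) cube([3730, 222, 2690]);
translate([185, 579, 0]) cube([222, 4466, 2690]);
translate([3693, 579, 0]) cube([222, 4466, 2690]);


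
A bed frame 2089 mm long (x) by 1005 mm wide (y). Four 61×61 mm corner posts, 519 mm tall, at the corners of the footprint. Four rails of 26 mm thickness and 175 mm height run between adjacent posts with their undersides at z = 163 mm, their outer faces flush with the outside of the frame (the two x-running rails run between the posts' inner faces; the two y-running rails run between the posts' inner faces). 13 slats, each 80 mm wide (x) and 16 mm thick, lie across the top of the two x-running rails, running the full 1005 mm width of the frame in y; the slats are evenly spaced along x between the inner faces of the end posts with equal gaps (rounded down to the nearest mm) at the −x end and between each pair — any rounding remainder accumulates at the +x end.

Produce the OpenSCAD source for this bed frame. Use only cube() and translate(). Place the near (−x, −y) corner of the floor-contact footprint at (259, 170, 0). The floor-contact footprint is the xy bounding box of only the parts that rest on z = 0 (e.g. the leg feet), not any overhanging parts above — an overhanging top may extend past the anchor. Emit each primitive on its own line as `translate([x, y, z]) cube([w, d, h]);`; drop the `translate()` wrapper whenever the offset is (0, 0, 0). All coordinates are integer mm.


translate([259, 170, 0]) cube([61, 61, 519]);
translate([259, 1114, 0]) cube([61, 61, 519]);
translate([2287, 170, 0]) cube([61, 61, 519]);
translate([2287, 1114, 0]) cube([61, 61, 519]);
translate([320, 170, 163]) cube([1967, 26, 175]);
translate([320, 1149, 163]) cube([1967, 26, 175]);
translate([259, 231, 163]) cube([26, 883, 175]);
translate([2322, 231, 163]) cube([26, 883, 175]);
translate([386, 170, 338]) cube([80, 1005, 16]);
translate([532, 170, 338]) cube([80, 1005, 16]);
translate([678, 170, 338]) cube([80, 1005, 16]);
translate([824, 170, 338]) cube([80, 1005, 16]);
translate([970, 170, 338]) cube([80, 1005, 16]);
translate([1116, 170, 338]) cube([80, 1005, 16]);
translate([1262, 170, 338]) cube([80, 1005, 16]);
translate([1408, 170, 338]) cube([80, 1005, 16]);
translate([1554, 170, 338]) cube([80, 1005, 16]);
translate([1700, 170, 338]) cube([80, 1005, 16]);
translate([1846, 170, 338]) cube([80, 1005, 16]);
translate([1992, 170, 338]) cube([80, 1005, 16]);
translate([2138, 170, 338]) cube([80, 1005, 16]);


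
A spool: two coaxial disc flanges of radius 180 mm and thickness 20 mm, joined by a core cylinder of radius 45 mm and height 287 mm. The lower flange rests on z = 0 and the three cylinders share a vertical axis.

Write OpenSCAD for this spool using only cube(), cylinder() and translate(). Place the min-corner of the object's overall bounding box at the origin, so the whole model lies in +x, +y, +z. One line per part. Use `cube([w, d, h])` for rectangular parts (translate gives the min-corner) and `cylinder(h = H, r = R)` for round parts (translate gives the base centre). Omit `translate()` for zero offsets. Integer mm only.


translate([180, 180, 0]) cylinder(h = 20, r = 180);
translate([180, 180, 20]) cylinder(h = 287, r = 45);
translate([180, 180, 307]) cylinder(h = 20, r = 180);


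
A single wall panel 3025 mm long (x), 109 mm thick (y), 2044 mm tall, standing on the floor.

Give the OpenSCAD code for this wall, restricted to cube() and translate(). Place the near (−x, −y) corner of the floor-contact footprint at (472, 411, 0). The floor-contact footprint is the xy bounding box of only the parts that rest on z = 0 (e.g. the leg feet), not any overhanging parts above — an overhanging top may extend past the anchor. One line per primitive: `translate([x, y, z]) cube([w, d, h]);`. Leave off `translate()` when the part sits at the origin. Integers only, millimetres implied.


translate([472, 411, 0]) cube([3025, 109, 2044]);


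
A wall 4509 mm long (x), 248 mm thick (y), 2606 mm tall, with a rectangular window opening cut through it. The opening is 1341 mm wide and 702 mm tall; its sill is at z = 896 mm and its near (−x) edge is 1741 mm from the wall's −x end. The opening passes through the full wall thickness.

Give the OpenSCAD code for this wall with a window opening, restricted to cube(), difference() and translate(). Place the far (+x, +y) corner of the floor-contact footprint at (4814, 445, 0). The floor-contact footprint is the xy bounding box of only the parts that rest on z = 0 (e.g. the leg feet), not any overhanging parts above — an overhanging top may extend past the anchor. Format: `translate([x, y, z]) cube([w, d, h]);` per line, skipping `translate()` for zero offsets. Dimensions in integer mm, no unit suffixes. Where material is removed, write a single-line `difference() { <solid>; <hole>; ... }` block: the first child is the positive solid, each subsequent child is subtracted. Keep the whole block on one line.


difference() { translate([305, 197, 0]) cube([4509, 248, 2606]); translate([2046, 197, 896]) cube([1341, 248, 702]); }


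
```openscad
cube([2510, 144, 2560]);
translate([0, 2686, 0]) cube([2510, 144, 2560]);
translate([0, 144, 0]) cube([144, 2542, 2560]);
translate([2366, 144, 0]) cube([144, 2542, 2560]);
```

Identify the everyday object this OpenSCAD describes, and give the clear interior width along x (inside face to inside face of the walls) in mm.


A house (or room) frame. The interior width is 2222 mm.

Four 2560 mm walls enclosing a rectangle with no floor or roof — a room or house frame. Outside width is 2510 mm and wall thickness is 144 mm, so the interior width is 2510 − 2 × 144 = 2222 mm.


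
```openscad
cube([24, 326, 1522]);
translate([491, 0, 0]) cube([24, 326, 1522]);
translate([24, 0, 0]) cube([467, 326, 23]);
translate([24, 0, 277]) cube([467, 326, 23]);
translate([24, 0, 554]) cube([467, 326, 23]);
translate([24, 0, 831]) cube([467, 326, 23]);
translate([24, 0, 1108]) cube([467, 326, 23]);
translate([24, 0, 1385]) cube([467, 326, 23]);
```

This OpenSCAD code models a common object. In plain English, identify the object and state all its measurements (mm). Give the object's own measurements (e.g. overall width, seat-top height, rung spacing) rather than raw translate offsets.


An open bookshelf. Two side panels, each 24 mm thick, 326 mm deep and 1522 mm tall, stand 515 mm apart (outside-to-outside). Between them sit 6 shelves, each 23 mm thick and 326 mm deep, spanning the full gap between the sides. The bottom shelf rests on the floor (its underside at z = 0) and the clear gap between one shelf's top and the next shelf's underside is 254 mm.


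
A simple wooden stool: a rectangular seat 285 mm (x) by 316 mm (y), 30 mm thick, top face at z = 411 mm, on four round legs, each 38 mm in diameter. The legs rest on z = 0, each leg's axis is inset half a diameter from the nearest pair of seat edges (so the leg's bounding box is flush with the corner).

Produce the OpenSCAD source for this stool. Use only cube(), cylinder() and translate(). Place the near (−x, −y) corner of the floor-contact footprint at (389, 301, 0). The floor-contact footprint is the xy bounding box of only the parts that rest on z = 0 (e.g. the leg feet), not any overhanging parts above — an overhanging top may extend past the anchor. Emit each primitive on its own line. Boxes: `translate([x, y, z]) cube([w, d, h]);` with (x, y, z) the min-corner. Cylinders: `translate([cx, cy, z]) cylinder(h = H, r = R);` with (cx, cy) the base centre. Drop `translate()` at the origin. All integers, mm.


translate([389, 301, 381]) cube([285, 316, 30]);
translate([408, 320, 0]) cylinder(h = 381, r = 19);
translate([655, 320, 0]) cylinder(h = 381, r = 19);
translate([408, 598, 0]) cylinder(h = 381, r = 19);
translate([655, 598, 0]) cylinder(h = 381, r = 19);


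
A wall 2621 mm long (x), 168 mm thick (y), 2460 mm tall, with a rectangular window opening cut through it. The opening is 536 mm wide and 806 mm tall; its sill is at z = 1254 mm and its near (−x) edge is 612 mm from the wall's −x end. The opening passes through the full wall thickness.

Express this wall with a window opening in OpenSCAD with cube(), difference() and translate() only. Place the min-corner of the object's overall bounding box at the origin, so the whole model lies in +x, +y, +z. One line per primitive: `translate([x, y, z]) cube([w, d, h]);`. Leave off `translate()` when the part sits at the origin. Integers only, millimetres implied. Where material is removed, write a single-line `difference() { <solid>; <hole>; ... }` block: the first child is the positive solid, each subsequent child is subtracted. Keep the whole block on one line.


difference() { cube([2621, 168, 2460]); translate([612, 0, 1254]) cube([536, 168, 806]); }


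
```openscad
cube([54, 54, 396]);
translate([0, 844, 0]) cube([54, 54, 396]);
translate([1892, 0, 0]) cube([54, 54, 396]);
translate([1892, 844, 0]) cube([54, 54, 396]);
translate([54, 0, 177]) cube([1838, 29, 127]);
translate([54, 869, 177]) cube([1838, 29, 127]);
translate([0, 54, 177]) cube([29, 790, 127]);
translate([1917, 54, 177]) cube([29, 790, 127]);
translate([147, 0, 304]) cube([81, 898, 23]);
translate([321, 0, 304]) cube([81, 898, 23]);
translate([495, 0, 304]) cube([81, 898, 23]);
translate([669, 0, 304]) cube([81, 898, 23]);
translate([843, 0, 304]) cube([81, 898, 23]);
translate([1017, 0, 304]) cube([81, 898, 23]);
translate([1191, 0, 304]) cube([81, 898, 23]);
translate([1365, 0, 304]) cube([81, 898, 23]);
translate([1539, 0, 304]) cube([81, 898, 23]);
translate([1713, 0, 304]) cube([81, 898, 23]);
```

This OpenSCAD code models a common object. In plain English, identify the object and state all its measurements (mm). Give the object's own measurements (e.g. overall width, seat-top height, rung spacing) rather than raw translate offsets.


A bed frame 1946 mm long (x) by 898 mm wide (y). Four 54×54 mm corner posts, 396 mm tall, at the corners of the footprint. Four rails of 29 mm thickness and 127 mm height run between adjacent posts with their undersides at z = 177 mm, their outer faces flush with the outside of the frame (the two x-running rails run between the posts' inner faces; the two y-running rails run between the posts' inner faces). 10 slats, each 81 mm wide (x) and 23 mm thick, lie across the top of the two x-running rails, running the full 898 mm width of the frame in y; along x they sit between the end posts with a 93 mm gap after the −x posts and between neighbouring slats, leaving 98 mm before the +x posts.
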